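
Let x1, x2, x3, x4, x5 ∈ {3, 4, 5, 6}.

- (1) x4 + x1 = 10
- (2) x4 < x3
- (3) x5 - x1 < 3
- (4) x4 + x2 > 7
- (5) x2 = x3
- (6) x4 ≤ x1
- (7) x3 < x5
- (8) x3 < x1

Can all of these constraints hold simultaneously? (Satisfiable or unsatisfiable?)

Take x1 = 6, x2 = 5, x3 = 5, x4 = 4, x5 = 6. Then constraint 1: x4 + x1 = 10; constraint 3: x5 - x1 = 0; constraint 4: x4 + x2 = 9, and every other listed constraint is also met.

Satisfiable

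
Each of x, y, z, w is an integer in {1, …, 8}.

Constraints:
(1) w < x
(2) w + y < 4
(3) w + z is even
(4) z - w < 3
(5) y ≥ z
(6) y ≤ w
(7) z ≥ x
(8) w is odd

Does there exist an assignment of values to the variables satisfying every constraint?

Unsatisfiable

Constraints 1, 5, 6, and 7 give x ≤ z, z ≤ y, y ≤ w, w < x. Chaining: x ≤ z ≤ y ≤ w < x, which forces x < x — impossible.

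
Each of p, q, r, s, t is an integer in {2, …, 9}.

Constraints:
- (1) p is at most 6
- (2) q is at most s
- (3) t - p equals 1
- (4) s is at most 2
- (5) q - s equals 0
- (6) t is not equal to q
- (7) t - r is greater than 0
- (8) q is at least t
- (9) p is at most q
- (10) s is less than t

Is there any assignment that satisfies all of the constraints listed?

Unsatisfiable

Constraints 2, 8, and 10 give t ≤ q, q ≤ s, s < t. Chaining: t ≤ q ≤ s < t, which forces t < t — impossible.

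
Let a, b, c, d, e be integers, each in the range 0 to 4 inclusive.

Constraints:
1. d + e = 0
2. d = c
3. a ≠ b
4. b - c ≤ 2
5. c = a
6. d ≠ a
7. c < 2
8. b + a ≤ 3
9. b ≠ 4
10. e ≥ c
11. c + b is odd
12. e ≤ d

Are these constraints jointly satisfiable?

Unsatisfiable

From constraints 2 and 5, d = c = a, so d = a. But constraint 6 says d ≠ a. Contradiction.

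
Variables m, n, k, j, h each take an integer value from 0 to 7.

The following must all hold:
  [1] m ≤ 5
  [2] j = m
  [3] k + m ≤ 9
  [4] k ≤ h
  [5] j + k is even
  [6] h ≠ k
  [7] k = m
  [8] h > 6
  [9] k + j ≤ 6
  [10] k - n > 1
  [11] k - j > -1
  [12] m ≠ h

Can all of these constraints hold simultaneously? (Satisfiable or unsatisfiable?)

Try m = 3, n = 1, k = 3, j = 3, h = 7.
Check constraint 3: k + m = 6; constraint 9: k + j = 6; constraint 10: k - n = 2. The remaining constraints are straightforward to verify.

Satisfiable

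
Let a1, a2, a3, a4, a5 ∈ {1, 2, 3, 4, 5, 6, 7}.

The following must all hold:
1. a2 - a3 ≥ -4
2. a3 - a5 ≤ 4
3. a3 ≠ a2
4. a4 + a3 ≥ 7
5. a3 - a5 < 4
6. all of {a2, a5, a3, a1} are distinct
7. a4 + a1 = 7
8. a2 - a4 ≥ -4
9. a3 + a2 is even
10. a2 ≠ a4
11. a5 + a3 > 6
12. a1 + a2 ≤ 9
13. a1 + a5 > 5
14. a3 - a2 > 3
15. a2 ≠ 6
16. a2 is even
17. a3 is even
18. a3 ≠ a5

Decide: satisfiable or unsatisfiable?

Take a1 = 4, a2 = 2, a3 = 6, a4 = 3, a5 = 3. Then constraint 1: a2 - a3 = -4; constraint 2: a3 - a5 = 3, and every other listed constraint is also met.

Satisfiable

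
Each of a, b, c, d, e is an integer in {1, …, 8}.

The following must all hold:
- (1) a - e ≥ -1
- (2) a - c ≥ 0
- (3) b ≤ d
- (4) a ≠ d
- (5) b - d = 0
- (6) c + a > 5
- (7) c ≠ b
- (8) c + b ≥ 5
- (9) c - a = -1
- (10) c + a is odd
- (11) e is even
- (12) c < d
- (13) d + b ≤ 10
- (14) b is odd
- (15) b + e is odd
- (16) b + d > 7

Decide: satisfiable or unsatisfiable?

Satisfiable

Try a = 4, b = 5, c = 3, d = 5, e = 4.
Check constraint 1: a - e = 0; constraint 2: a - c = 1. The remaining constraints are straightforward to verify.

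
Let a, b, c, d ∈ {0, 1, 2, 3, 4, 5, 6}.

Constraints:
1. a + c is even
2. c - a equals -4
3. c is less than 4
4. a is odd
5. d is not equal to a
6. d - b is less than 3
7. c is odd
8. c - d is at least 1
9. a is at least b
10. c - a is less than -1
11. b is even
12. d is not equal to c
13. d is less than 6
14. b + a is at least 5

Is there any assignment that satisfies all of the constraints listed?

Satisfiable

Take a = 5, b = 0, c = 1, d = 0. Then constraint 2: c - a = -4; constraint 6: d - b = 0; constraint 8: c - d = 1, and every other listed constraint is also met.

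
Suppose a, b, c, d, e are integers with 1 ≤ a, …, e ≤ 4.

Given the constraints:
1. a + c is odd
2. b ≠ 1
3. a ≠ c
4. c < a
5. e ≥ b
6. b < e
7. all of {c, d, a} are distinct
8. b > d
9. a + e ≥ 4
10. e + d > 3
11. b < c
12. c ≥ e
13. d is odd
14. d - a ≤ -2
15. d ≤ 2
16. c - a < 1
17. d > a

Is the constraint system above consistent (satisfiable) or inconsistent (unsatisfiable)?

Unsatisfiable

Constraints 4, 6, 8, 12, and 17 give d < b, b < e, e ≤ c, c < a, a < d. Chaining: d < b < e ≤ c < a < d, which forces d < d — impossible.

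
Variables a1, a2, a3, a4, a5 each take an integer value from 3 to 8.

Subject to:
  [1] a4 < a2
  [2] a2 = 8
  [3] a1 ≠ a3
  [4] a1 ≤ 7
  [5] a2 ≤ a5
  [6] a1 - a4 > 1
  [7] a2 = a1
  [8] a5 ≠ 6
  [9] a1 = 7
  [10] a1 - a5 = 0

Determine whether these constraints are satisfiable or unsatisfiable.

Constraint 2 fixes a2 = 8 and constraint 9 fixes a1 = 7, but constraint 7 requires a2 = a1. Since 8 ≠ 7, contradiction.

Unsatisfiable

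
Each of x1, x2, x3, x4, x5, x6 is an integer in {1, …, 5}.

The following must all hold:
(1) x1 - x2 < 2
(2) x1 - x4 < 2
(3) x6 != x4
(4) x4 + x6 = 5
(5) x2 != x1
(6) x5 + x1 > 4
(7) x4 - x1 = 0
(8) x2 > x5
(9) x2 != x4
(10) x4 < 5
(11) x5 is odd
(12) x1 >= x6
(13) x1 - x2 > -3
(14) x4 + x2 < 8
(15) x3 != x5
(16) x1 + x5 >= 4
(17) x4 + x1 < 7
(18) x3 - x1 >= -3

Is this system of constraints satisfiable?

The assignment x1 = 3, x2 = 4, x3 = 2, x4 = 3, x5 = 3, x6 = 2 works:
  constraint 1 holds since x1 - x2 = -1.
  constraint 2 holds since x1 - x4 = 0.
  constraint 4 holds since x4 + x6 = 5.
The rest check out directly.

Satisfiable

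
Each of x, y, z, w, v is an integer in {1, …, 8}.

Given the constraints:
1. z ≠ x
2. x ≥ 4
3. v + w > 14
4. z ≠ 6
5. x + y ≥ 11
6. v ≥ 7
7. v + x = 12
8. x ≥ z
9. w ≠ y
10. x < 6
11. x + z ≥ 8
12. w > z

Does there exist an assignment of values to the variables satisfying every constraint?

Satisfiable

Try x = 5, y = 6, z = 3, w = 8, v = 7.
Check constraint 3: v + w = 15; constraint 5: x + y = 11; constraint 7: v + x = 12. The remaining constraints are straightforward to verify.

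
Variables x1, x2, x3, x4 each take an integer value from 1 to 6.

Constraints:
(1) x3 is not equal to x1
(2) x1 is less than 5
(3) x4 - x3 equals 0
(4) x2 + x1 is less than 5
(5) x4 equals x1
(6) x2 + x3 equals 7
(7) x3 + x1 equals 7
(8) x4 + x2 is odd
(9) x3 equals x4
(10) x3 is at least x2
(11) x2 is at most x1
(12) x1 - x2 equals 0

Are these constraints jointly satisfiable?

Unsatisfiable

From constraints 5 and 9, x3 = x4 = x1, so x3 = x1. But constraint 1 says x3 ≠ x1. Contradiction.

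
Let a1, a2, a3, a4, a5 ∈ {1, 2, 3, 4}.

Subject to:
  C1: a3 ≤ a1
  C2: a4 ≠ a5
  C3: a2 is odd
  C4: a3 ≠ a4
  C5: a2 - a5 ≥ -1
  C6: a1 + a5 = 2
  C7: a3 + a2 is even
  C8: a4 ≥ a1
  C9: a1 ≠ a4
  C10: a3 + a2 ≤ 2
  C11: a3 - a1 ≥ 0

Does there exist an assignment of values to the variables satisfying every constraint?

Satisfiable

The assignment a1 = 1, a2 = 1, a3 = 1, a4 = 3, a5 = 1 works:
  constraint 5 holds since a2 - a5 = 0.
  constraint 6 holds since a1 + a5 = 2.
The rest check out directly.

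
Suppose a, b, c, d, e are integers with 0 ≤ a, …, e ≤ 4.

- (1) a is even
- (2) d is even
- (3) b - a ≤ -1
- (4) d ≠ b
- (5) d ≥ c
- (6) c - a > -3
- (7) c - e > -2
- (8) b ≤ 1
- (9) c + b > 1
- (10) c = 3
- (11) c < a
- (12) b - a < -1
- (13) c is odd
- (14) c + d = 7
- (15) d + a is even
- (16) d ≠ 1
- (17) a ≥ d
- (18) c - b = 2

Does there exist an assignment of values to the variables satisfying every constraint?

Satisfiable

Try a = 4, b = 1, c = 3, d = 4, e = 4.
Check constraint 3: b - a = -3; constraint 6: c - a = -1. The remaining constraints are straightforward to verify.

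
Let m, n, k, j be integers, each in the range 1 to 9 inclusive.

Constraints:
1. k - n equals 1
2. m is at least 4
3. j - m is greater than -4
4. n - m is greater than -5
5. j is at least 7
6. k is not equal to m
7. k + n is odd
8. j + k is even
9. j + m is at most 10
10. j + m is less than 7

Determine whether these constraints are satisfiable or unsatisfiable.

Unsatisfiable

From constraint 5: j ≥ 7. From constraint 2: m ≥ 4. Hence j + m ≥ 11. But constraint 9 requires j + m ≤ 10, and 10 < 11. Contradiction.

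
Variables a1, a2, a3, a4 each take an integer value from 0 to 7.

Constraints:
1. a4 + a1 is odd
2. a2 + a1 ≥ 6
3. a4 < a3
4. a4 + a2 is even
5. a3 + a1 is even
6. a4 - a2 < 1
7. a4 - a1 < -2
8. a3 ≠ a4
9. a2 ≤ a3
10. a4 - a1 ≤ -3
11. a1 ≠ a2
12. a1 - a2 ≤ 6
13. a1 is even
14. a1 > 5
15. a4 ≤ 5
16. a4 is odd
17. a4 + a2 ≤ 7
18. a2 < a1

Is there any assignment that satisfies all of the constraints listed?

Satisfiable

Try a1 = 6, a2 = 3, a3 = 6, a4 = 3.
Check constraint 2: a2 + a1 = 9; constraint 6: a4 - a2 = 0. The remaining constraints are straightforward to verify.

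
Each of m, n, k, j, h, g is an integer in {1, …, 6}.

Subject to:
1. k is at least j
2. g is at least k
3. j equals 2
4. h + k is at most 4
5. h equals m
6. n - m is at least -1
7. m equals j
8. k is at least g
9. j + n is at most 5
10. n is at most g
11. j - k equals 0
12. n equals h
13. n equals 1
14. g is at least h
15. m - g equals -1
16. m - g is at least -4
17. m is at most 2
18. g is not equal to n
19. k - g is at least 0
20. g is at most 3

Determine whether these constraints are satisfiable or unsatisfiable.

Constraint 13 fixes n = 1 and constraint 3 fixes j = 2. Constraints 5, 7, and 12 give n = h = m = j, so n = j. But 1 ≠ 2 — contradiction.

Unsatisfiable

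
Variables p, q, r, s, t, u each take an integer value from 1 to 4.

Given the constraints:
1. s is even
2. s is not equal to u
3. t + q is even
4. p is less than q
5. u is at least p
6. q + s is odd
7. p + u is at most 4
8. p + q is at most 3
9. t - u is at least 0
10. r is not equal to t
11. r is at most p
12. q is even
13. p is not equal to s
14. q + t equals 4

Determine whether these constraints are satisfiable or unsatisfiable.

Unsatisfiable

Constraint 12 makes q even and constraint 1 makes s even, so q + s must be even. Constraint 6 says q + s is odd — contradiction.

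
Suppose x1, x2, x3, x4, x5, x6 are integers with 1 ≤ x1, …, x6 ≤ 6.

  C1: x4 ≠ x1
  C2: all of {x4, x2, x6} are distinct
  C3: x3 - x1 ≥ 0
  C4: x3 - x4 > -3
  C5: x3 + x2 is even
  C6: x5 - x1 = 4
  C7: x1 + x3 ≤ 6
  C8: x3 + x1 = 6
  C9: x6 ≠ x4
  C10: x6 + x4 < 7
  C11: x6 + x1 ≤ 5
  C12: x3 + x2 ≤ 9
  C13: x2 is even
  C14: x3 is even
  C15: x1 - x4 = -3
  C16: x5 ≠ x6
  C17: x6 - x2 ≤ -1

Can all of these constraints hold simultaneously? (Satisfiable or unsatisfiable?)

Satisfiable

The assignment x1 = 2, x2 = 4, x3 = 4, x4 = 5, x5 = 6, x6 = 1 works:
  constraint 3 holds since x3 - x1 = 2.
  constraint 4 holds since x3 - x4 = -1.
  constraint 6 holds since x5 - x1 = 4.
The rest check out directly.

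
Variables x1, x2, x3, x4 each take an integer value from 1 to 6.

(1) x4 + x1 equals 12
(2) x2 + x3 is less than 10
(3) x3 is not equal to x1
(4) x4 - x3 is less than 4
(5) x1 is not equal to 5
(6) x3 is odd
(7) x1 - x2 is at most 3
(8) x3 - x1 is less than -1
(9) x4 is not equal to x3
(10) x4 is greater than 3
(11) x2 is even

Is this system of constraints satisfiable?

Satisfiable

Try x1 = 6, x2 = 6, x3 = 3, x4 = 6.
Check constraint 1: x4 + x1 = 12; constraint 2: x2 + x3 = 9. The remaining constraints are straightforward to verify.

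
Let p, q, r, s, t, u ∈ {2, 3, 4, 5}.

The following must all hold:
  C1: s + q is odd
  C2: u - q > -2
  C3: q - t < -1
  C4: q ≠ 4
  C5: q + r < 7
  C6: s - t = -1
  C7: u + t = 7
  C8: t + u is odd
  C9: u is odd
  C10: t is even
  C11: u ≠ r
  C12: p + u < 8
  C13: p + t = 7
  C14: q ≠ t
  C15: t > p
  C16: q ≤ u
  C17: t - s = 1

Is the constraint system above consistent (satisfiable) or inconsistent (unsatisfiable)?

Try p = 3, q = 2, r = 2, s = 3, t = 4, u = 3.
Check constraint 2: u - q = 1; constraint 3: q - t = -2. The remaining constraints are straightforward to verify.

Satisfiable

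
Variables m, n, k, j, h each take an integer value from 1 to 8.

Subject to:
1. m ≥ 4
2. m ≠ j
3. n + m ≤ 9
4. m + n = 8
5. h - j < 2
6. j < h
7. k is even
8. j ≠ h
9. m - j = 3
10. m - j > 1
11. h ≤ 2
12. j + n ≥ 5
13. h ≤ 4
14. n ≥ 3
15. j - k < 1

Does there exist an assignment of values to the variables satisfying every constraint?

Try m = 4, n = 4, k = 2, j = 1, h = 2.
Check constraint 3: n + m = 8; constraint 4: m + n = 8. The remaining constraints are straightforward to verify.

Satisfiable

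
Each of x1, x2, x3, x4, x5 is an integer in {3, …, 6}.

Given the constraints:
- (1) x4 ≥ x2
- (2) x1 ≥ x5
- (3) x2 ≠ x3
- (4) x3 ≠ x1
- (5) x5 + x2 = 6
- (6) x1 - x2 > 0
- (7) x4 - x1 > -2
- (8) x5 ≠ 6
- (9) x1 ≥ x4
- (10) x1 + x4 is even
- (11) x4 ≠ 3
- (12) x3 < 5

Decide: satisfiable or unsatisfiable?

The assignment x1 = 6, x2 = 3, x3 = 4, x4 = 6, x5 = 3 works:
  constraint 5 holds since x5 + x2 = 6.
  constraint 6 holds since x1 - x2 = 3.
  constraint 7 holds since x4 - x1 = 0.
The rest check out directly.

Satisfiable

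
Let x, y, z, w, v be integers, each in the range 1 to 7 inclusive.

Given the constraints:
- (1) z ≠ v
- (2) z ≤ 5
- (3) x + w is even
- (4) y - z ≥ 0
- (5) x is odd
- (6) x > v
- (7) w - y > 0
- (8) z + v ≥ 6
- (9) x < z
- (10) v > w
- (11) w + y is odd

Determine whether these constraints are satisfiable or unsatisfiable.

Constraints 4, 6, 7, 9, and 10 give v < x, x < z, z ≤ y, y < w, w < v. Chaining: v < x < z ≤ y < w < v, which forces v < v — impossible.

Unsatisfiable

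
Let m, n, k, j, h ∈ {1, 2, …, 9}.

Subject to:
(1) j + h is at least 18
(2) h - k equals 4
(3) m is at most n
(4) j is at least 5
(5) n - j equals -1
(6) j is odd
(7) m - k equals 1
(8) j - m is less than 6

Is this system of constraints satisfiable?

Satisfiable

Try m = 6, n = 8, k = 5, j = 9, h = 9.
Check constraint 1: j + h = 18; constraint 2: h - k = 4. The remaining constraints are straightforward to verify.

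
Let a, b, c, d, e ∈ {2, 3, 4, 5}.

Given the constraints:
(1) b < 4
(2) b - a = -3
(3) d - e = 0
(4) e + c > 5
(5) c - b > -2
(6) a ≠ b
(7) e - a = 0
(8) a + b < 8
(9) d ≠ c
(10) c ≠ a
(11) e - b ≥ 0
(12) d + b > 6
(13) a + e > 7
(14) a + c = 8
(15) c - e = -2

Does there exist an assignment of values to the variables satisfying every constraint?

The assignment a = 5, b = 2, c = 3, d = 5, e = 5 works:
  constraint 2 holds since b - a = -3.
  constraint 3 holds since d - e = 0.
  constraint 4 holds since e + c = 8.
The rest check out directly.

Satisfiable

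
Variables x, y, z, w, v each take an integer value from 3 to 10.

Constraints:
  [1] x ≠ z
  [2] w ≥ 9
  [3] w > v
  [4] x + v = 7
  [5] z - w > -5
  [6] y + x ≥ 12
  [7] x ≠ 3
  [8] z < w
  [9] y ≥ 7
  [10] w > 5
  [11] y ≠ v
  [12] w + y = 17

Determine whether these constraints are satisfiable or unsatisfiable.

One satisfying assignment is x = 4, y = 8, z = 5, w = 9, v = 3.
For the less obvious constraints — constraint 4: x + v = 7; constraint 5: z - w = -4; constraint 6: y + x = 12 — and the others hold by inspection.

Satisfiable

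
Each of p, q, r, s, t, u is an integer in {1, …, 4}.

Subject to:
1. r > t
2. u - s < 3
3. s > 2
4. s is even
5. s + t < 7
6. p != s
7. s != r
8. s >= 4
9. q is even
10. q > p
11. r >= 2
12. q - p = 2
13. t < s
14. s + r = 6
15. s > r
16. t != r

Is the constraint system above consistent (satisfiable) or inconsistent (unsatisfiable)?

One satisfying assignment is p = 2, q = 4, r = 2, s = 4, t = 1, u = 4.
For the less obvious constraints — constraint 2: u - s = 0; constraint 5: s + t = 5; constraint 12: q - p = 2 — and the others hold by inspection.

Satisfiable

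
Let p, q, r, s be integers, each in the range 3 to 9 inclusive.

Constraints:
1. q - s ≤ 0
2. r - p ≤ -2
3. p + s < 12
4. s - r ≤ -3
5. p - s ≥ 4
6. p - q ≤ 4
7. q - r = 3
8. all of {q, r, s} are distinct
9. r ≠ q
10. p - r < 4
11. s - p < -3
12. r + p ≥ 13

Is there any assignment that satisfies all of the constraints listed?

Unsatisfiable

Constraints 1, 2, 4, and 6 give r − s ≥ 3, s − q ≥ 0, q − p ≥ -4, p − r ≥ 2.
Adding all 4 inequalities: the left sides telescope to 0, and the right sides sum to 3 + 0 + (-4) + 2 = 1. So 0 ≥ 1, which is false.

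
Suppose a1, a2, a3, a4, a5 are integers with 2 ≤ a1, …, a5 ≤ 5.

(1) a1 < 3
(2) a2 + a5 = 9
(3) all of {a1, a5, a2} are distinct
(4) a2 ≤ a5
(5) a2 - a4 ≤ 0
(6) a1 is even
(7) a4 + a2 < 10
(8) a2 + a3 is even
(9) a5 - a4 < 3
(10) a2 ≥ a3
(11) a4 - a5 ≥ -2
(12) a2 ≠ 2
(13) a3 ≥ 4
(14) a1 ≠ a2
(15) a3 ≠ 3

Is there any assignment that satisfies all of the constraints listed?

Satisfiable

One satisfying assignment is a1 = 2, a2 = 4, a3 = 4, a4 = 5, a5 = 5.
For the less obvious constraints — constraint 2: a2 + a5 = 9; constraint 5: a2 - a4 = -1 — and the others hold by inspection.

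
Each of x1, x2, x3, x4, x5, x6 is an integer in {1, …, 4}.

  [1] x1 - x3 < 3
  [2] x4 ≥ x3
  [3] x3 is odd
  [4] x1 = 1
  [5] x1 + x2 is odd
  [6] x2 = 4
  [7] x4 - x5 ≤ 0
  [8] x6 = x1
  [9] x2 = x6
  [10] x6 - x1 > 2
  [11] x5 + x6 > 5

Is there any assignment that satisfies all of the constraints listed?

Unsatisfiable

Constraint 6 fixes x2 = 4 and constraint 4 fixes x1 = 1. Constraints 8 and 9 give x2 = x6 = x1, so x2 = x1. But 4 ≠ 1 — contradiction.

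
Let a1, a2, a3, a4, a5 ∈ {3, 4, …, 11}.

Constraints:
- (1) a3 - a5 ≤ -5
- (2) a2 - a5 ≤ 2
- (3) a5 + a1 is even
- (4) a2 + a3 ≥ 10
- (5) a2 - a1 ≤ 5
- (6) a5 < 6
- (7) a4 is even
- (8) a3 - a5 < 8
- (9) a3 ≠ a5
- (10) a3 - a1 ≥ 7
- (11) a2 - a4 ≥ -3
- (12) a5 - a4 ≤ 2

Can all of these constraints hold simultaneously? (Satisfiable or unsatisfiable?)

Unsatisfiable

Constraints 1, 5, 10, 11, and 12 give a3 − a1 ≥ 7, a1 − a2 ≥ -5, a2 − a4 ≥ -3, a4 − a5 ≥ -2, a5 − a3 ≥ 5.
Adding all 5 inequalities: the left sides telescope to 0, and the right sides sum to 7 + (-5) + (-3) + (-2) + 5 = 2. So 0 ≥ 2, which is false.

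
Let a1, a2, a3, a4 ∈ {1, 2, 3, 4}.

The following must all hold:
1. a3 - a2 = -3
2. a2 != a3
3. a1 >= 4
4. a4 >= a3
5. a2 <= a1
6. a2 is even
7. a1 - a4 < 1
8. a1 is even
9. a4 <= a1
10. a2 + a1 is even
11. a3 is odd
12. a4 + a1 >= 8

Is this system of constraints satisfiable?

The assignment a1 = 4, a2 = 4, a3 = 1, a4 = 4 works:
  constraint 1 holds since a3 - a2 = -3.
  constraint 7 holds since a1 - a4 = 0.
  constraint 12 holds since a4 + a1 = 8.
The rest check out directly.

Satisfiable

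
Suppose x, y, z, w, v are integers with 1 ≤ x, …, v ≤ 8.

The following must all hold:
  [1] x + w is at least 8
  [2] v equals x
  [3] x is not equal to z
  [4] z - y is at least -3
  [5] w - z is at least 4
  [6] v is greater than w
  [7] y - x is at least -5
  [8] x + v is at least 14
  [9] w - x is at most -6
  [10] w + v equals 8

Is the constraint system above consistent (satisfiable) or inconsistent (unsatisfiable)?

Constraints 4, 5, 7, and 9 give y − x ≥ -5, x − w ≥ 6, w − z ≥ 4, z − y ≥ -3.
Adding all 4 inequalities: the left sides telescope to 0, and the right sides sum to (-5) + 6 + 4 + (-3) = 2. So 0 ≥ 2, which is false.

Unsatisfiable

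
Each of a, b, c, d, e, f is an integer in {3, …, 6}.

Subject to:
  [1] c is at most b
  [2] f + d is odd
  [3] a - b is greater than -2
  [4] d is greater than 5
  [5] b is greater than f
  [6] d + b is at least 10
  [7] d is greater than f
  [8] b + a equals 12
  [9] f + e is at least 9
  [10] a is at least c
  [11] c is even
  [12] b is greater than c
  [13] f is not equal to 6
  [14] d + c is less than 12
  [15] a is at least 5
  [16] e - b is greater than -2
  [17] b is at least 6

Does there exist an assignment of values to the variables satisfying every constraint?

Setting (a, b, c, d, e, f) = (6, 6, 4, 6, 6, 5) satisfies everything: constraint 3: a - b = 0; constraint 6: d + b = 12; constraint 8: b + a = 12, and the others follow.

Satisfiable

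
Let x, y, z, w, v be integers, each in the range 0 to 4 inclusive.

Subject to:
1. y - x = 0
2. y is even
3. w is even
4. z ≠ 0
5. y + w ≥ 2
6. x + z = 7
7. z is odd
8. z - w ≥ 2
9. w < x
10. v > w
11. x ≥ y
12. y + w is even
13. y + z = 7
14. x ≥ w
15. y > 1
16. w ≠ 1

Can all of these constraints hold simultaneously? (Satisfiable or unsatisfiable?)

Try x = 4, y = 4, z = 3, w = 0, v = 1.
Check constraint 1: y - x = 0; constraint 5: y + w = 4. The remaining constraints are straightforward to verify.

Satisfiable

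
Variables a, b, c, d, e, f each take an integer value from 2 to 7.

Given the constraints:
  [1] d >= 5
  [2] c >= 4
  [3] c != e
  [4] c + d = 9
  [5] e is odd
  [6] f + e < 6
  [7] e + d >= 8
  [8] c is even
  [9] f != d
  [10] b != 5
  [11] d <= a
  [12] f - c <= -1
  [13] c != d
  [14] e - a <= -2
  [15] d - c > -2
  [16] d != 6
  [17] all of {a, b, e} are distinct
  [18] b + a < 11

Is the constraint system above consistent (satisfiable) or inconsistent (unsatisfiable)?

One satisfying assignment is a = 7, b = 2, c = 4, d = 5, e = 3, f = 2.
For the less obvious constraints — constraint 4: c + d = 9; constraint 6: f + e = 5 — and the others hold by inspection.

Satisfiable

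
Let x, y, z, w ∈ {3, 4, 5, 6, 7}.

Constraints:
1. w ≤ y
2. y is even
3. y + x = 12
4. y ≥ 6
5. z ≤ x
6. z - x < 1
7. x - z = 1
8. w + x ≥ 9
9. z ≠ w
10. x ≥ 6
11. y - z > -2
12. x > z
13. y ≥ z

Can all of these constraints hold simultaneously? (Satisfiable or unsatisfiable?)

Satisfiable

One satisfying assignment is x = 6, y = 6, z = 5, w = 4.
For the less obvious constraints — constraint 3: y + x = 12; constraint 6: z - x = -1; constraint 7: x - z = 1 — and the others hold by inspection.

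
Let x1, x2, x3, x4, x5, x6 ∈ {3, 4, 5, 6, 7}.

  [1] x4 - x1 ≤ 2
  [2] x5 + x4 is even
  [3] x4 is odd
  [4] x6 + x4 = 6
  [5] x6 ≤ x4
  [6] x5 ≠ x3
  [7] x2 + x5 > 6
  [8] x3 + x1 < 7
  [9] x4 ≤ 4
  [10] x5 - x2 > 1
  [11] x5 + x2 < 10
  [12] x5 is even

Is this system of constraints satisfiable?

Unsatisfiable

Constraint 12 makes x5 even and constraint 3 makes x4 odd, so x5 + x4 must be odd. Constraint 2 says x5 + x4 is even — contradiction.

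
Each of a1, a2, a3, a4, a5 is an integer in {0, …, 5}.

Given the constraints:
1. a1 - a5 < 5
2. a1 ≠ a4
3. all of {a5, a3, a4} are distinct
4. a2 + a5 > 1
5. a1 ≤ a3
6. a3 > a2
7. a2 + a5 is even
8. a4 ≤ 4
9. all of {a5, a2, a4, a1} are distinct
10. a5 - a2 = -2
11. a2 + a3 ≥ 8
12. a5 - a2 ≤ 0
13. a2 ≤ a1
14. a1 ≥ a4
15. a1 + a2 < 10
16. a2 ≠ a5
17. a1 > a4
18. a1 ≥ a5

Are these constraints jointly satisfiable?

Try a1 = 4, a2 = 3, a3 = 5, a4 = 0, a5 = 1.
Check constraint 1: a1 - a5 = 3; constraint 4: a2 + a5 = 4. The remaining constraints are straightforward to verify.

Satisfiable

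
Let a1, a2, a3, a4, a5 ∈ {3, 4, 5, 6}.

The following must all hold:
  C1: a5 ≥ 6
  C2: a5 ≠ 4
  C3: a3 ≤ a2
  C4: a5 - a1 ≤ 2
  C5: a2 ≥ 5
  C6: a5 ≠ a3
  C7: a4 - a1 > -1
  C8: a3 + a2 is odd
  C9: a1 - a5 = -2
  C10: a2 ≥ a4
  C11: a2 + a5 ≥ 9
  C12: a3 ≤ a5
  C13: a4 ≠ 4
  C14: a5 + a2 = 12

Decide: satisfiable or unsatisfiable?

Satisfiable

The assignment a1 = 4, a2 = 6, a3 = 5, a4 = 6, a5 = 6 works:
  constraint 4 holds since a5 - a1 = 2.
  constraint 7 holds since a4 - a1 = 2.
  constraint 9 holds since a1 - a5 = -2.
The rest check out directly.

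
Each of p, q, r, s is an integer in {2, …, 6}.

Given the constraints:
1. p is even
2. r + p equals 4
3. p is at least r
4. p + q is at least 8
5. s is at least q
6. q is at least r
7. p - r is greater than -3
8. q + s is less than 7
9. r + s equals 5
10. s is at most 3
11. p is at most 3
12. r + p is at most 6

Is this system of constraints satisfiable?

Unsatisfiable

From constraint 11: p ≤ 3. From constraints 5 and 10: q ≤ s ≤ 3. Hence p + q ≤ 6. But constraint 4 requires p + q ≥ 8, and 8 > 6. Contradiction.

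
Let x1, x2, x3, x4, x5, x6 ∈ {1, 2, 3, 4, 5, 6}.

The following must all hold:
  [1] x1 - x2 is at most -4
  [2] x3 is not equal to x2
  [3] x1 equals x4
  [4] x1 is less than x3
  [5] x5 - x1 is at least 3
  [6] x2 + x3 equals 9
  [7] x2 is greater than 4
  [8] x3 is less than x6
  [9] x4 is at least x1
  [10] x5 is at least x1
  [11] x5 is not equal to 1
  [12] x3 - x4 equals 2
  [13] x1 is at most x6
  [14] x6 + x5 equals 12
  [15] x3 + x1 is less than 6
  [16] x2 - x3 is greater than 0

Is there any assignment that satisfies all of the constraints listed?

Satisfiable

Try x1 = 1, x2 = 6, x3 = 3, x4 = 1, x5 = 6, x6 = 6.
Check constraint 1: x1 - x2 = -5; constraint 5: x5 - x1 = 5. The remaining constraints are straightforward to verify.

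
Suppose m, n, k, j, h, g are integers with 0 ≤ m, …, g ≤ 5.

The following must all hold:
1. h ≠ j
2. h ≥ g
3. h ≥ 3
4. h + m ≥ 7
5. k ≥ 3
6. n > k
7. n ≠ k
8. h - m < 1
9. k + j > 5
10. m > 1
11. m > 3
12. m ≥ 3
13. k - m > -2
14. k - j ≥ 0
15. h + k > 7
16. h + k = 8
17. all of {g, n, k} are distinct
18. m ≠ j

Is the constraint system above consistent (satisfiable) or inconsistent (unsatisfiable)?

Satisfiable

The assignment m = 5, n = 5, k = 4, j = 3, h = 4, g = 1 works:
  constraint 4 holds since h + m = 9.
  constraint 8 holds since h - m = -1.
The rest check out directly.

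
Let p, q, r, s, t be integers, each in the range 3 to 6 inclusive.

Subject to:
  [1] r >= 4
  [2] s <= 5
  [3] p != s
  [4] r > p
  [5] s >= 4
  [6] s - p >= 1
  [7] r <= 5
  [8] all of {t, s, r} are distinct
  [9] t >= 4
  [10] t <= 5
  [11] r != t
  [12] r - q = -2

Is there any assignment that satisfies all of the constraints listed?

Constraints 1, 2, 5, 7, 9, and 10 confine each of t, s, r to the 2 values {4, 5}.
Constraint 8 requires all 3 of them to be distinct, but only 2 values are available — impossible by the pigeonhole principle.

Unsatisfiable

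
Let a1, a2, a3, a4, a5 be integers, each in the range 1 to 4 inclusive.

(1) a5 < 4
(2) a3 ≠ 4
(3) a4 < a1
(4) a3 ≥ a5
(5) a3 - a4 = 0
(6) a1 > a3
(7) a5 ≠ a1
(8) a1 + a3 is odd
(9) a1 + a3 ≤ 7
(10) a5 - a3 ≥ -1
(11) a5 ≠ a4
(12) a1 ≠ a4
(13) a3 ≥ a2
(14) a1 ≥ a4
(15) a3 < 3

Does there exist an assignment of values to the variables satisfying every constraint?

The assignment a1 = 3, a2 = 2, a3 = 2, a4 = 2, a5 = 1 works:
  constraint 5 holds since a3 - a4 = 0.
  constraint 9 holds since a1 + a3 = 5.
The rest check out directly.

Satisfiable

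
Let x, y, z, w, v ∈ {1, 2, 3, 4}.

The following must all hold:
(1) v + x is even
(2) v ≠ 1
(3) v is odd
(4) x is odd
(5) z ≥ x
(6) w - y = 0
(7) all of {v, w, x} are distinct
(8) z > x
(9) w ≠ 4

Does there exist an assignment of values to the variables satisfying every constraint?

Take x = 1, y = 2, z = 2, w = 2, v = 3. Then constraint 6: w - y = 0; constraint 7: values 3, 2, 1 are distinct, and every other listed constraint is also met.

Satisfiable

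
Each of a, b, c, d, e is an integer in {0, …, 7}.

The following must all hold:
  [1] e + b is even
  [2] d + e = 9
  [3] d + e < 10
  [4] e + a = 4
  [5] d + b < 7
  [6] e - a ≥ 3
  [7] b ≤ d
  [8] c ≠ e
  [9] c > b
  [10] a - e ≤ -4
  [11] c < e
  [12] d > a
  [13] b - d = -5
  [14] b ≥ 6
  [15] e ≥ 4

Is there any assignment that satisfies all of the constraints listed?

Unsatisfiable

From constraints 7 and 14: d ≥ b ≥ 6. From constraint 15: e ≥ 4. Hence d + e ≥ 10. But constraint 2 requires d + e = 9, and 9 < 10. Contradiction.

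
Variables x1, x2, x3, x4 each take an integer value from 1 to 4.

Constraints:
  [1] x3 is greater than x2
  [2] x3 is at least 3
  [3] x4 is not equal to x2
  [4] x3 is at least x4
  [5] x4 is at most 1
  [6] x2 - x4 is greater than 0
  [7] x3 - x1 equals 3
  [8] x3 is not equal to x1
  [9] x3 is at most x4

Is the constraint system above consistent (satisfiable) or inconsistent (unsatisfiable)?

From constraints 2 and 9: x4 ≥ x3 and x3 ≥ 3, so x4 ≥ 3. From constraint 5: x4 ≤ 1. But 1 < 3, so no value of x4 works.

Unsatisfiable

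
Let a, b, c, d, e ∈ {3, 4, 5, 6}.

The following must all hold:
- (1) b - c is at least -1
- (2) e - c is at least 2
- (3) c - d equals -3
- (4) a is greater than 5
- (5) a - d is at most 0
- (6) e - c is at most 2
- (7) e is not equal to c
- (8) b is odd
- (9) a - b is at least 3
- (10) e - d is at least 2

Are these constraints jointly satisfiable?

Unsatisfiable

Constraints 1, 5, 6, 9, and 10 give b − c ≥ -1, c − e ≥ -2, e − d ≥ 2, d − a ≥ 0, a − b ≥ 3.
Adding all 5 inequalities: the left sides telescope to 0, and the right sides sum to (-1) + (-2) + 2 + 0 + 3 = 2. So 0 ≥ 2, which is false.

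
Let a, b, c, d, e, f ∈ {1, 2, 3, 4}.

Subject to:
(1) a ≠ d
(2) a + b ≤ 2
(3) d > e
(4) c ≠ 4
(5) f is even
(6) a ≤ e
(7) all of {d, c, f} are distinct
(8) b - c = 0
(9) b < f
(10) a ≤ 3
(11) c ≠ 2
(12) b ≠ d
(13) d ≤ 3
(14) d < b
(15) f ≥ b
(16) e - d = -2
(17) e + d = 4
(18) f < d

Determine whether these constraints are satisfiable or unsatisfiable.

Unsatisfiable

Constraints 9, 14, and 18 give d < b, b < f, f < d. Chaining: d < b < f < d, which forces d < d — impossible.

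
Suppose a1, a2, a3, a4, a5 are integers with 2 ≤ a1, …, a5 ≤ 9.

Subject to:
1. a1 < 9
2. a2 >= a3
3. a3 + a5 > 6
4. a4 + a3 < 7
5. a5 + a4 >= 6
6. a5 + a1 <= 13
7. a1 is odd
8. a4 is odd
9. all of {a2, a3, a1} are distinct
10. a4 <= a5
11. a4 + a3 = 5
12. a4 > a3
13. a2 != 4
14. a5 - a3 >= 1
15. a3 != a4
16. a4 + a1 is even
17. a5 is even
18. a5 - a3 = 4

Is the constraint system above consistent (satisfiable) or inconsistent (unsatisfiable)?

One satisfying assignment is a1 = 5, a2 = 7, a3 = 2, a4 = 3, a5 = 6.
For the less obvious constraints — constraint 3: a3 + a5 = 8; constraint 4: a4 + a3 = 5 — and the others hold by inspection.

Satisfiable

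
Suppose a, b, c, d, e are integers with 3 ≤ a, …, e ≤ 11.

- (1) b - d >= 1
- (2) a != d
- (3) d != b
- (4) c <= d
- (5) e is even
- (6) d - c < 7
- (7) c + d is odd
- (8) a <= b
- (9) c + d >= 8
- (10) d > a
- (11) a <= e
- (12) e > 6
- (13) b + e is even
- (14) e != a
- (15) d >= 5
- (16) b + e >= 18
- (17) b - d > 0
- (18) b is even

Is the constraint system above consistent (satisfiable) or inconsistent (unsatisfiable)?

Satisfiable

Setting (a, b, c, d, e) = (5, 10, 3, 8, 10) satisfies everything: constraint 1: b - d = 2; constraint 6: d - c = 5; constraint 9: c + d = 11, and the others follow.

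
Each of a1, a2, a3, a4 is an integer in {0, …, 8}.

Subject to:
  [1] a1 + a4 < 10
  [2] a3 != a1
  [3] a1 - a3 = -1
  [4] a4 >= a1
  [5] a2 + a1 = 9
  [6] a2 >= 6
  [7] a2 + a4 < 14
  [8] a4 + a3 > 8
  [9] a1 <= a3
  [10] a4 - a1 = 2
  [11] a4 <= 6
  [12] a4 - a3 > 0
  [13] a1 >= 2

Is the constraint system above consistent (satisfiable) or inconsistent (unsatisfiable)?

One satisfying assignment is a1 = 3, a2 = 6, a3 = 4, a4 = 5.
For the less obvious constraints — constraint 1: a1 + a4 = 8; constraint 3: a1 - a3 = -1 — and the others hold by inspection.

Satisfiable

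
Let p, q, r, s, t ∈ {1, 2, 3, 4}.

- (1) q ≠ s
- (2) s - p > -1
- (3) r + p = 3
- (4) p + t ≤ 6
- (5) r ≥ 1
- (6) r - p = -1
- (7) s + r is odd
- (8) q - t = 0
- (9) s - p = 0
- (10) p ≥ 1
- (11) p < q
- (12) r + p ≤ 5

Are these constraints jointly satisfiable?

Try p = 2, q = 3, r = 1, s = 2, t = 3.
Check constraint 2: s - p = 0; constraint 3: r + p = 3. The remaining constraints are straightforward to verify.

Satisfiable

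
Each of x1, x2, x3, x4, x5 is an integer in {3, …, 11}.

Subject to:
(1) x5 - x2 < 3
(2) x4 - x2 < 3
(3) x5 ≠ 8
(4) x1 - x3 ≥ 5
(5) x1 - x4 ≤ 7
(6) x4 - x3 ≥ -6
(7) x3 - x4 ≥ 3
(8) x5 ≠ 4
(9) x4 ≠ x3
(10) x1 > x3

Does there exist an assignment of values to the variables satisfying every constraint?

Unsatisfiable

Constraints 4, 5, and 7 give x4 − x1 ≥ -7, x1 − x3 ≥ 5, x3 − x4 ≥ 3.
Adding all 3 inequalities: the left sides telescope to 0, and the right sides sum to (-7) + 5 + 3 = 1. So 0 ≥ 1, which is false.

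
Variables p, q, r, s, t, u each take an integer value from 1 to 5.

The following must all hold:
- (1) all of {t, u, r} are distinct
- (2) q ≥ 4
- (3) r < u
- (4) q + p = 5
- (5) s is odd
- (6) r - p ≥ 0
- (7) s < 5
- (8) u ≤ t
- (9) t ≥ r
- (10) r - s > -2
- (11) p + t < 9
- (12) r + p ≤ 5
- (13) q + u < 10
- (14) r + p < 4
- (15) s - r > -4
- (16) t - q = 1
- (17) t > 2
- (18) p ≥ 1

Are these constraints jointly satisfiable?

Satisfiable

Take p = 1, q = 4, r = 2, s = 1, t = 5, u = 4. Then constraint 4: q + p = 5; constraint 6: r - p = 1; constraint 10: r - s = 1, and every other listed constraint is also met.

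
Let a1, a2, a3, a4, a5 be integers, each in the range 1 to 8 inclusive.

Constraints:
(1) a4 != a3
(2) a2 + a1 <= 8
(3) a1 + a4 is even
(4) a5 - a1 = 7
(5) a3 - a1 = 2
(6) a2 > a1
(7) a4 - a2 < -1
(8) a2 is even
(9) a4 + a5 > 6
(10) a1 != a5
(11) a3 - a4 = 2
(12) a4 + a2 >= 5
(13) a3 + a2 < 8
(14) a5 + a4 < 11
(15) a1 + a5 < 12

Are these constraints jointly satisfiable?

Satisfiable

Take a1 = 1, a2 = 4, a3 = 3, a4 = 1, a5 = 8. Then constraint 2: a2 + a1 = 5; constraint 4: a5 - a1 = 7; constraint 5: a3 - a1 = 2, and every other listed constraint is also met.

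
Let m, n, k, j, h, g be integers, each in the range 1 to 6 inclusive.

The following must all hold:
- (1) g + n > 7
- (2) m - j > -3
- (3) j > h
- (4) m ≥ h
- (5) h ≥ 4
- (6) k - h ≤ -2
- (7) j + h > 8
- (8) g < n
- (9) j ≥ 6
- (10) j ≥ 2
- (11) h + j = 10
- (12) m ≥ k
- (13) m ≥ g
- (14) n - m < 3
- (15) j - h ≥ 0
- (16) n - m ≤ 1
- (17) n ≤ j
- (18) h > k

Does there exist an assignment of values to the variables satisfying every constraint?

Try m = 5, n = 6, k = 1, j = 6, h = 4, g = 2.
Check constraint 1: g + n = 8; constraint 2: m - j = -1; constraint 6: k - h = -3. The remaining constraints are straightforward to verify.

Satisfiable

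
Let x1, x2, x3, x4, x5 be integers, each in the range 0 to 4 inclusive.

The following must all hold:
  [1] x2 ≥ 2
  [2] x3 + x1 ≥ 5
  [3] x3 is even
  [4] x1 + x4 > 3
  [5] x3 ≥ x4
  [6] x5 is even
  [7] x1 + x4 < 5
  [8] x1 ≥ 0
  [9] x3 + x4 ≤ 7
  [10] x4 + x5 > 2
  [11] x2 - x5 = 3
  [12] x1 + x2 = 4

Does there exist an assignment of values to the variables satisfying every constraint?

Setting (x1, x2, x3, x4, x5) = (1, 3, 4, 3, 0) satisfies everything: constraint 2: x3 + x1 = 5; constraint 4: x1 + x4 = 4, and the others follow.

Satisfiable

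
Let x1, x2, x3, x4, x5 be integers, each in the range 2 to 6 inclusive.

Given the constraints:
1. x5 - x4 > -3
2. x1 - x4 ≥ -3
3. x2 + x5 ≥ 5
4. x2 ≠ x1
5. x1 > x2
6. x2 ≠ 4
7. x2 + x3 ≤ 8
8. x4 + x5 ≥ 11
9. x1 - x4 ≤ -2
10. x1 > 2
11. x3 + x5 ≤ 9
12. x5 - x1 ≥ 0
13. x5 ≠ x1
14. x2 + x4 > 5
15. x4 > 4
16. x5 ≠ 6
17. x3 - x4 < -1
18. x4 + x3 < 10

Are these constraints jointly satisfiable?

Setting (x1, x2, x3, x4, x5) = (3, 2, 3, 6, 5) satisfies everything: constraint 1: x5 - x4 = -1; constraint 2: x1 - x4 = -3, and the others follow.

Satisfiable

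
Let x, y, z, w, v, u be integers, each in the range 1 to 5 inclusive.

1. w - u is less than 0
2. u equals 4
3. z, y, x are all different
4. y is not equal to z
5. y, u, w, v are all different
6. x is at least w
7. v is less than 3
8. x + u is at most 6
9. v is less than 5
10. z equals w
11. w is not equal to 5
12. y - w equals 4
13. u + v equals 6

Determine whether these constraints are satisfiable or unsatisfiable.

The assignment x = 2, y = 5, z = 1, w = 1, v = 2, u = 4 works:
  constraint 1 holds since w - u = -3.
  constraint 8 holds since x + u = 6.
  constraint 12 holds since y - w = 4.
The rest check out directly.

Satisfiable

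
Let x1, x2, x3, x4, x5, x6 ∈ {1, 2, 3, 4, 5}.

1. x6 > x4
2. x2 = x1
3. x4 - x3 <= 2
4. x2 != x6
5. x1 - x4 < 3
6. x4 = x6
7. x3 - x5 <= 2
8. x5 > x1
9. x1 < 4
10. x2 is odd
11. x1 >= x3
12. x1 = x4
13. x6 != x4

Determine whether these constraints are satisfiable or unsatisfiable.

From constraints 2, 6, and 12, x2 = x1 = x4 = x6, so x2 = x6. But constraint 4 says x2 ≠ x6. Contradiction.

Unsatisfiable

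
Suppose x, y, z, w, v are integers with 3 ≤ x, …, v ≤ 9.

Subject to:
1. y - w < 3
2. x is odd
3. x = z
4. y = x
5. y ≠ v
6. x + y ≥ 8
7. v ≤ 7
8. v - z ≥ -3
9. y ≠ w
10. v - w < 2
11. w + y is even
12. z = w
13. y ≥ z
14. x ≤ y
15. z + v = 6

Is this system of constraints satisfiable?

From constraints 3, 4, and 12, y = x = z = w, so y = w. But constraint 9 says y ≠ w. Contradiction.

Unsatisfiable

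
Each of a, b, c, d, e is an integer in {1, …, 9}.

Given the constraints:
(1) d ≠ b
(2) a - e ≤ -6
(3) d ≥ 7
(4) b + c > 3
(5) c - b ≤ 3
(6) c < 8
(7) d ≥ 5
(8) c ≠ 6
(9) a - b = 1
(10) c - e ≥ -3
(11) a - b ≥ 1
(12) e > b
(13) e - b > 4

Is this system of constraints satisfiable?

Unsatisfiable

Constraints 2, 5, 10, and 11 give c − e ≥ -3, e − a ≥ 6, a − b ≥ 1, b − c ≥ -3.
Adding all 4 inequalities: the left sides telescope to 0, and the right sides sum to (-3) + 6 + 1 + (-3) = 1. So 0 ≥ 1, which is false.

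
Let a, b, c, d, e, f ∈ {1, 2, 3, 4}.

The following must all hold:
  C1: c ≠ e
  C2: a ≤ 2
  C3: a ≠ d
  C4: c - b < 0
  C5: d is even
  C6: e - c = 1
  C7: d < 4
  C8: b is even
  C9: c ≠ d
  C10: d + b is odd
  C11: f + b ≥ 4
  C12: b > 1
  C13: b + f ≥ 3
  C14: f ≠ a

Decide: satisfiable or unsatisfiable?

Constraint 5 makes d even and constraint 8 makes b even, so d + b must be even. Constraint 10 says d + b is odd — contradiction.

Unsatisfiable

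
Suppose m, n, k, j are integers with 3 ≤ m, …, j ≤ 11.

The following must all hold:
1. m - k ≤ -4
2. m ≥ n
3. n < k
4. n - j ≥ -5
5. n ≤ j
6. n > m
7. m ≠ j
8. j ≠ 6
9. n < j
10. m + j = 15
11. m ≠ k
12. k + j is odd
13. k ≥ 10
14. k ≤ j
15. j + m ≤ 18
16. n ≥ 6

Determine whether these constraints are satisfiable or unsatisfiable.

Unsatisfiable

From constraints 2 and 16: m ≥ n ≥ 6. From constraints 13 and 14: j ≥ k ≥ 10. Hence m + j ≥ 16. But constraint 10 requires m + j = 15, and 15 < 16. Contradiction.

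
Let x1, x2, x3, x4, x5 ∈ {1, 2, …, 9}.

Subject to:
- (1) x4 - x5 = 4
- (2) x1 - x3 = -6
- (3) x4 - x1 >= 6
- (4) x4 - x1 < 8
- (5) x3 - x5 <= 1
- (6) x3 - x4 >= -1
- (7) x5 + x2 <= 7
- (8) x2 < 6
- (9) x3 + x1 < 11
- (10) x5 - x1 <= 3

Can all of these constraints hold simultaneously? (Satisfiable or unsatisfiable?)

Constraints 3, 5, 6, and 10 give x5 − x3 ≥ -1, x3 − x4 ≥ -1, x4 − x1 ≥ 6, x1 − x5 ≥ -3.
Adding all 4 inequalities: the left sides telescope to 0, and the right sides sum to (-1) + (-1) + 6 + (-3) = 1. So 0 ≥ 1, which is false.

Unsatisfiable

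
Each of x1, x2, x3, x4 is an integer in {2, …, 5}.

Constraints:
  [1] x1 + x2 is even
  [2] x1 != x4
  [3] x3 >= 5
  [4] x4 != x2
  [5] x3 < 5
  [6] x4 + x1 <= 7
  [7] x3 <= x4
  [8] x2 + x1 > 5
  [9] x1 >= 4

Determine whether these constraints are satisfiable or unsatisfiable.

From constraints 3 and 7: x4 ≥ x3 ≥ 5. From constraint 9: x1 ≥ 4. Hence x4 + x1 ≥ 9. But constraint 6 requires x4 + x1 ≤ 7, and 7 < 9. Contradiction.

Unsatisfiable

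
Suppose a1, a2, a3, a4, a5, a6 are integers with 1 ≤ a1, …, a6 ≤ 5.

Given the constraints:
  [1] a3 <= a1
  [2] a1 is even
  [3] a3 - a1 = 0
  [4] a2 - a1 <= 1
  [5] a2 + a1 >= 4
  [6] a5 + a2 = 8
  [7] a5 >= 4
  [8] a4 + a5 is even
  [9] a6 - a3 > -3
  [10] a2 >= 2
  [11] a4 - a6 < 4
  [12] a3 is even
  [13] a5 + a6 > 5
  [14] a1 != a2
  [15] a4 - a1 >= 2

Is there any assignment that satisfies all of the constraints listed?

Satisfiable

Try a1 = 2, a2 = 3, a3 = 2, a4 = 5, a5 = 5, a6 = 2.
Check constraint 3: a3 - a1 = 0; constraint 4: a2 - a1 = 1. The remaining constraints are straightforward to verify.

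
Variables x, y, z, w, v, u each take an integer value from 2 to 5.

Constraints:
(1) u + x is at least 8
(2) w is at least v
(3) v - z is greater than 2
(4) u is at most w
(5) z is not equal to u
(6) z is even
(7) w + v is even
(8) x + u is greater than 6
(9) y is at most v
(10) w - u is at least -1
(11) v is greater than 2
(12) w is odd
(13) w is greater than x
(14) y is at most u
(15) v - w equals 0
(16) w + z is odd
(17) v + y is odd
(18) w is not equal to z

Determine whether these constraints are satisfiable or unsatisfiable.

Take x = 4, y = 2, z = 2, w = 5, v = 5, u = 4. Then constraint 1: u + x = 8; constraint 3: v - z = 3, and every other listed constraint is also met.

Satisfiable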